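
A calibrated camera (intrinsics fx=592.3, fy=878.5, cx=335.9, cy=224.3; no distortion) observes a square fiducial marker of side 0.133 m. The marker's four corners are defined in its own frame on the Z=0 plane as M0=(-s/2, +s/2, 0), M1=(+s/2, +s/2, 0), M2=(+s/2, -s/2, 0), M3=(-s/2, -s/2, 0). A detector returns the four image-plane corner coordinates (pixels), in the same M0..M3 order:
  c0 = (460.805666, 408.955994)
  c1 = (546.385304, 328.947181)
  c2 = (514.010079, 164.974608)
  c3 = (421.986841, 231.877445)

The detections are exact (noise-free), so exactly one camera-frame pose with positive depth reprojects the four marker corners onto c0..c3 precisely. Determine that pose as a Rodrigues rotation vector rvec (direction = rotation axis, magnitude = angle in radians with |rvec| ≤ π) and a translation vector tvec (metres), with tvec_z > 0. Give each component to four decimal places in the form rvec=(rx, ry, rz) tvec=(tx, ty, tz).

rvec=(0.0878, -0.4826, -0.3698) tvec=(0.1621, 0.0425, 0.6305)

Intrinsics K: fx=592.3, fy=878.5, cx=335.9, cy=224.3
Marker side s = 0.133 m; corners in marker frame (Z=0):
  M0 = (-0.0665, +0.0665, 0)
  M1 = (+0.0665, +0.0665, 0)
  M2 = (+0.0665, -0.0665, 0)
  M3 = (-0.0665, -0.0665, 0)
Detected image corners:
  c0 = (460.805666, 408.955994) px
  c1 = (546.385304, 328.947181) px
  c2 = (514.010079, 164.974608) px
  c3 = (421.986841, 231.877445) px
Planar DLT: solve 8×8 A·h = b for H (H[2,2]=1):
  H  [+1003.99609 +396.58149 +488.16056]
  H  [-356.52764 +1355.82139 +283.51366]
  H  [+0.69319 +0.26771 +1.00000]
B = K⁻¹H; ‖b₁‖=1.585972, ‖b₂‖=1.585972; λ = 2/(‖b₁‖+‖b₂‖) = 0.630528, sign → tz>0 ⇒ λ=+0.630528
r₁ = λ·B[:,0] = (+0.82093,-0.36749,+0.43707); r₂ = λ·B[:,1] = (+0.32645,+0.93002,+0.16880)
r₃ = r₁×r₂ = (-0.46852,+0.00411,+0.88344); SVD([r₁ r₂ r₃]) → R = UVᵀ:
  R  [+0.82093 +0.32645 -0.46852]
  R  [-0.36749 +0.93002 +0.00411]
  R  [+0.43707 +0.16880 +0.88344]
t = (+0.16209, +0.04250, +0.63053) m
tr R = 2.634392; θ = arccos((tr R − 1)/2) = 0.614267 rad = 35.195°
axis k = ((R−Rᵀ)₃₂, (R−Rᵀ)₁₃, (R−Rᵀ)₂₁) / (2 sinθ) = (+0.142866, -0.785612, -0.602000)
rvec = θ·k = (+0.087758, -0.482576, -0.369789)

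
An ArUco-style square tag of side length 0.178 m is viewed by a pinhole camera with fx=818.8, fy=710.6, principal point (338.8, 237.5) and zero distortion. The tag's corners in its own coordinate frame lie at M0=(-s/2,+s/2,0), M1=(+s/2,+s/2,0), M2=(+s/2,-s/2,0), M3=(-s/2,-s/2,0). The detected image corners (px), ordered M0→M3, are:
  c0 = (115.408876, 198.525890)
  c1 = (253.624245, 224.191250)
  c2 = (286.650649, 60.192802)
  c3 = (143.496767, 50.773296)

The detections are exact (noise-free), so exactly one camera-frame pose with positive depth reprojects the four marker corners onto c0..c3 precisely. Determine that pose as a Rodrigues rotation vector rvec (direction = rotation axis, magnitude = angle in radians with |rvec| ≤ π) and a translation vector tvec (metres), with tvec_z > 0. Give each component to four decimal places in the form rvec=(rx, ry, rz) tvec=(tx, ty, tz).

rvec=(0.0092, 0.5029, 0.1888) tvec=(-0.1406, -0.1180, 0.8061)

Intrinsics K: fx=818.8, fy=710.6, cx=338.8, cy=237.5
Marker side s = 0.178 m; corners in marker frame (Z=0):
  M0 = (-0.0890, +0.0890, 0)
  M1 = (+0.0890, +0.0890, 0)
  M2 = (+0.0890, -0.0890, 0)
  M3 = (-0.0890, -0.0890, 0)
Detected image corners:
  c0 = (115.408876, 198.525890) px
  c1 = (253.624245, 224.191250) px
  c2 = (286.650649, 60.192802) px
  c3 = (143.496767, 50.773296) px
Planar DLT: solve 8×8 A·h = b for H (H[2,2]=1):
  H  [+671.75671 -157.27865 +195.98836]
  H  [+19.68310 +882.41670 +133.43191]
  H  [-0.59322 +0.06836 +1.00000]
B = K⁻¹H; ‖b₁‖=1.240588, ‖b₂‖=1.240588; λ = 2/(‖b₁‖+‖b₂‖) = 0.806069, sign → tz>0 ⇒ λ=+0.806069
r₁ = λ·B[:,0] = (+0.85917,+0.18215,-0.47817); r₂ = λ·B[:,1] = (-0.17763,+0.98255,+0.05510)
r₃ = r₁×r₂ = (+0.47987,+0.03760,+0.87653); SVD([r₁ r₂ r₃]) → R = UVᵀ:
  R  [+0.85917 -0.17763 +0.47987]
  R  [+0.18215 +0.98255 +0.03760]
  R  [-0.47817 +0.05510 +0.87653]
t = (-0.14059, -0.11805, +0.80607) m
tr R = 2.718257; θ = arccos((tr R − 1)/2) = 0.537232 rad = 30.781°
axis k = ((R−Rᵀ)₃₂, (R−Rᵀ)₁₃, (R−Rᵀ)₂₁) / (2 sinθ) = (+0.017106, +0.936027, +0.351512)
rvec = θ·k = (+0.009190, +0.502864, +0.188843)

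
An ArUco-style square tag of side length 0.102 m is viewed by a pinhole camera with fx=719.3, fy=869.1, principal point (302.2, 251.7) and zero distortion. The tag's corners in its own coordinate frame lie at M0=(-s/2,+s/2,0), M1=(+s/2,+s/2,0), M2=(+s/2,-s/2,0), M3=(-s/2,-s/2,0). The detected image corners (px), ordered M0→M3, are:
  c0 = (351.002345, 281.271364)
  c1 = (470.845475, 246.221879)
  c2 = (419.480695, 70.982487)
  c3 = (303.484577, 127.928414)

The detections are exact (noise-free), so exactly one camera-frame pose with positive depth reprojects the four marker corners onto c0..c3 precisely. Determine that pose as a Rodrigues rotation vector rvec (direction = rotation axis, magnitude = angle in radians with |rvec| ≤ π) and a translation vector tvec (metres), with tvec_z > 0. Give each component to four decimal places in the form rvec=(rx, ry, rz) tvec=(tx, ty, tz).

rvec=(0.2241, 0.6653, -0.3127) tvec=(0.0569, -0.0396, 0.5082)

Intrinsics K: fx=719.3, fy=869.1, cx=302.2, cy=251.7
Marker side s = 0.102 m; corners in marker frame (Z=0):
  M0 = (-0.0510, +0.0510, 0)
  M1 = (+0.0510, +0.0510, 0)
  M2 = (+0.0510, -0.0510, 0)
  M3 = (-0.0510, -0.0510, 0)
Detected image corners:
  c0 = (351.002345, 281.271364) px
  c1 = (470.845475, 246.221879) px
  c2 = (419.480695, 70.982487) px
  c3 = (303.484577, 127.928414) px
Planar DLT: solve 8×8 A·h = b for H (H[2,2]=1):
  H  [+673.70260 +562.32311 +382.70329]
  H  [-676.75486 +1640.91424 +183.92152]
  H  [-1.24952 +0.20405 +1.00000]
B = K⁻¹H; ‖b₁‖=1.967541, ‖b₂‖=1.967541; λ = 2/(‖b₁‖+‖b₂‖) = 0.508249, sign → tz>0 ⇒ λ=+0.508249
r₁ = λ·B[:,0] = (+0.74284,-0.21184,-0.63507); r₂ = λ·B[:,1] = (+0.35376,+0.92957,+0.10371)
r₃ = r₁×r₂ = (+0.56837,-0.30170,+0.76546); SVD([r₁ r₂ r₃]) → R = UVᵀ:
  R  [+0.74284 +0.35376 +0.56837]
  R  [-0.21184 +0.92957 -0.30170]
  R  [-0.63507 +0.10371 +0.76546]
t = (+0.05688, -0.03964, +0.50825) m
tr R = 2.437874; θ = arccos((tr R − 1)/2) = 0.768525 rad = 44.033°
axis k = ((R−Rᵀ)₃₂, (R−Rᵀ)₁₃, (R−Rᵀ)₂₁) / (2 sinθ) = (+0.291631, +0.865686, -0.406864)
rvec = θ·k = (+0.224126, +0.665301, -0.312685)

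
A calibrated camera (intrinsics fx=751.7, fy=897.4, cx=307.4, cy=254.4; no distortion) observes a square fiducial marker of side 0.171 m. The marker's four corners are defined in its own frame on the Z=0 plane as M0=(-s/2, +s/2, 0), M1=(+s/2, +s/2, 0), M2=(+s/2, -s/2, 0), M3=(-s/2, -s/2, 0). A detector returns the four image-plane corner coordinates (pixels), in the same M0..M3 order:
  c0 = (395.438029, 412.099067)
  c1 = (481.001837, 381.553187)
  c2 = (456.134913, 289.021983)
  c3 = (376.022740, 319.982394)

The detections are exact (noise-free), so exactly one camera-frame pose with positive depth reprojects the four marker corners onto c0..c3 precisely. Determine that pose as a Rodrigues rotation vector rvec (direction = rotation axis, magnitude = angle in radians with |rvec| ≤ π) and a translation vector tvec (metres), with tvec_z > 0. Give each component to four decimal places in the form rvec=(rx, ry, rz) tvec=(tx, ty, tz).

rvec=(-0.5130, 0.2970, -0.2653) tvec=(0.2352, 0.1575, 1.4865)

Intrinsics K: fx=751.7, fy=897.4, cx=307.4, cy=254.4
Marker side s = 0.171 m; corners in marker frame (Z=0):
  M0 = (-0.0855, +0.0855, 0)
  M1 = (+0.0855, +0.0855, 0)
  M2 = (+0.0855, -0.0855, 0)
  M3 = (-0.0855, -0.0855, 0)
Detected image corners:
  c0 = (395.438029, 412.099067) px
  c1 = (481.001837, 381.553187) px
  c2 = (456.134913, 289.021983) px
  c3 = (376.022740, 319.982394) px
Planar DLT: solve 8×8 A·h = b for H (H[2,2]=1):
  H  [+423.37870 -18.91297 +426.31873]
  H  [-229.61240 +418.22816 +349.48125]
  H  [-0.14183 -0.34695 +1.00000]
B = K⁻¹H; ‖b₁‖=0.672715, ‖b₂‖=0.672715; λ = 2/(‖b₁‖+‖b₂‖) = 1.486513, sign → tz>0 ⇒ λ=+1.486513
r₁ = λ·B[:,0] = (+0.92346,-0.32058,-0.21083); r₂ = λ·B[:,1] = (+0.17351,+0.83899,-0.51575)
r₃ = r₁×r₂ = (+0.34222,+0.43969,+0.83040); SVD([r₁ r₂ r₃]) → R = UVᵀ:
  R  [+0.92346 +0.17351 +0.34222]
  R  [-0.32058 +0.83899 +0.43969]
  R  [-0.21083 -0.51575 +0.83040]
t = (+0.23517, +0.15750, +1.48651) m
tr R = 2.592845; θ = arccos((tr R − 1)/2) = 0.649440 rad = 37.210°
axis k = ((R−Rᵀ)₃₂, (R−Rᵀ)₁₃, (R−Rᵀ)₂₁) / (2 sinθ) = (-0.789958, +0.457259, -0.408512)
rvec = θ·k = (-0.513030, +0.296962, -0.265304)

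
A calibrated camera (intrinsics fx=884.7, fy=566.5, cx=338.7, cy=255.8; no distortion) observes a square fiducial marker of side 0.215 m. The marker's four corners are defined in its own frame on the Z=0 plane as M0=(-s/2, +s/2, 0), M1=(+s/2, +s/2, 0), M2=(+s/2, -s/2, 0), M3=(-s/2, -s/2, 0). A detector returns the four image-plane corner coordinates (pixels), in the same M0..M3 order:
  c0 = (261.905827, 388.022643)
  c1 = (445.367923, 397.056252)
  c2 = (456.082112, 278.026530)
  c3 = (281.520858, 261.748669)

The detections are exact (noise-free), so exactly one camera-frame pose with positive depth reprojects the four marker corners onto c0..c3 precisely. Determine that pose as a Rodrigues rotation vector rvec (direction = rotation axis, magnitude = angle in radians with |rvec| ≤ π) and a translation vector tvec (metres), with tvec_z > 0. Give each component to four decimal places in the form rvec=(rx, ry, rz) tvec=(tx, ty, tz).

rvec=(-0.1921, -0.3137, 0.1166) tvec=(0.0288, 0.1306, 0.9964)

Intrinsics K: fx=884.7, fy=566.5, cx=338.7, cy=255.8
Marker side s = 0.215 m; corners in marker frame (Z=0):
  M0 = (-0.1075, +0.1075, 0)
  M1 = (+0.1075, +0.1075, 0)
  M2 = (+0.1075, -0.1075, 0)
  M3 = (-0.1075, -0.1075, 0)
Detected image corners:
  c0 = (261.905827, 388.022643) px
  c1 = (445.367923, 397.056252) px
  c2 = (456.082112, 278.026530) px
  c3 = (281.520858, 261.748669) px
Planar DLT: solve 8×8 A·h = b for H (H[2,2]=1):
  H  [+939.07083 -144.35477 +364.23522]
  H  [+157.27315 +501.64423 +330.05554]
  H  [+0.29599 -0.20619 +1.00000]
B = K⁻¹H; ‖b₁‖=1.003646, ‖b₂‖=1.003646; λ = 2/(‖b₁‖+‖b₂‖) = 0.996367, sign → tz>0 ⇒ λ=+0.996367
r₁ = λ·B[:,0] = (+0.94469,+0.14345,+0.29491); r₂ = λ·B[:,1] = (-0.08392,+0.97506,-0.20544)
r₃ = r₁×r₂ = (-0.31703,+0.16933,+0.93318); SVD([r₁ r₂ r₃]) → R = UVᵀ:
  R  [+0.94469 -0.08392 -0.31703]
  R  [+0.14345 +0.97506 +0.16933]
  R  [+0.29491 -0.20544 +0.93318]
t = (+0.02876, +0.13060, +0.99637) m
tr R = 2.852936; θ = arccos((tr R − 1)/2) = 0.385879 rad = 22.109°
axis k = ((R−Rᵀ)₃₂, (R−Rᵀ)₁₃, (R−Rᵀ)₂₁) / (2 sinθ) = (-0.497873, -0.812949, +0.302054)
rvec = θ·k = (-0.192119, -0.313700, +0.116556)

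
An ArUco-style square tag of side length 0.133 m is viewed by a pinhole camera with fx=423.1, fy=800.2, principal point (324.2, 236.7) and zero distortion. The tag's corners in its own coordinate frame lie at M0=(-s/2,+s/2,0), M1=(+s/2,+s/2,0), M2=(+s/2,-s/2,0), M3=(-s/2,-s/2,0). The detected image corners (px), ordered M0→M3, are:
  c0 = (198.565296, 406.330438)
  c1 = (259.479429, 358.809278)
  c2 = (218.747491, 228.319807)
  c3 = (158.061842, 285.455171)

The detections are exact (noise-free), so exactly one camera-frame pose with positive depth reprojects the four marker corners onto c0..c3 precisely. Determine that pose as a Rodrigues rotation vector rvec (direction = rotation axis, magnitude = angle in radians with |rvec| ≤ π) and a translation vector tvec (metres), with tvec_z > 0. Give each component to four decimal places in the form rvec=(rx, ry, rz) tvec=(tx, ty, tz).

Intrinsics K: fx=423.1, fy=800.2, cx=324.2, cy=236.7
Marker side s = 0.133 m; corners in marker frame (Z=0):
  M0 = (-0.0665, +0.0665, 0)
  M1 = (+0.0665, +0.0665, 0)
  M2 = (+0.0665, -0.0665, 0)
  M3 = (-0.0665, -0.0665, 0)
Detected image corners:
  c0 = (198.565296, 406.330438) px
  c1 = (259.479429, 358.809278) px
  c2 = (218.747491, 228.319807) px
  c3 = (158.061842, 285.455171) px
Planar DLT: solve 8×8 A·h = b for H (H[2,2]=1):
  H  [+361.31714 +363.49967 +208.16135]
  H  [-539.59489 +1032.92551 +321.69153]
  H  [-0.45920 +0.27851 +1.00000]
B = K⁻¹H; ‖b₁‖=1.398170, ‖b₂‖=1.398170; λ = 2/(‖b₁‖+‖b₂‖) = 0.715221, sign → tz>0 ⇒ λ=+0.715221
r₁ = λ·B[:,0] = (+0.86244,-0.38514,-0.32843); r₂ = λ·B[:,1] = (+0.46183,+0.86431,+0.19920)
r₃ = r₁×r₂ = (+0.20714,-0.32348,+0.92328); SVD([r₁ r₂ r₃]) → R = UVᵀ:
  R  [+0.86244 +0.46183 +0.20714]
  R  [-0.38514 +0.86431 -0.32348]
  R  [-0.32843 +0.19920 +0.92328]
t = (-0.19616, +0.07597, +0.71522) m
tr R = 2.650032; θ = arccos((tr R − 1)/2) = 0.600566 rad = 34.410°
axis k = ((R−Rᵀ)₃₂, (R−Rᵀ)₁₃, (R−Rᵀ)₂₁) / (2 sinθ) = (+0.462455, +0.473865, -0.749391)
rvec = θ·k = (+0.277735, +0.284587, -0.450059)

rvec=(0.2777, 0.2846, -0.4501) tvec=(-0.1962, 0.0760, 0.7152)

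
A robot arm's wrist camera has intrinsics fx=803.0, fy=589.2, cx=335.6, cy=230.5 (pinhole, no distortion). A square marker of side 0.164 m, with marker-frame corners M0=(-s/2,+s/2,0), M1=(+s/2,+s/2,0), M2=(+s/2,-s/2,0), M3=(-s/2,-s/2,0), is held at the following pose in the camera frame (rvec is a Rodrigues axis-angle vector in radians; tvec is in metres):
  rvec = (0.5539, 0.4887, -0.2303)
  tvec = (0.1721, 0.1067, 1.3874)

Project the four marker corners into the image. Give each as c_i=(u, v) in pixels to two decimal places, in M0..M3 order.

c0=(406.35, 303.35) c1=(492.57, 302.15) c2=(467.50, 245.00) c3=(378.22, 249.65)

Intrinsics K: fx=803.0, fy=589.2, cx=335.6, cy=230.5
Marker side s = 0.164 m; corners in marker frame (Z=0):
  M0 = (-0.0820, +0.0820, 0)
  M1 = (+0.0820, +0.0820, 0)
  M2 = (+0.0820, -0.0820, 0)
  M3 = (-0.0820, -0.0820, 0)
rvec = (0.5539, 0.4887, -0.2303), |rvec| = θ = 0.77374 rad = 44.332°
Rodrigues: sinθ=0.69881, 1−cosθ=0.28470; R = I + sinθ·[k]× + (1−cosθ)·[k]×²:
    [+0.86120 +0.33673 +0.38071]
    [-0.07927 +0.82888 -0.55379]
    [-0.50204 +0.44674 +0.74053]
t = (0.1721, 0.1067, 1.3874) m
M0: Pc = R·M0+t = (+0.12909, +0.18117, +1.46520); u = 803.0·(+0.12909)/1.46520 + 335.6 = 406.3490, v = 589.2·(+0.18117)/1.46520 + 230.5 = 303.3531
M1: Pc = R·M1+t = (+0.27033, +0.16817, +1.38287); u = 803.0·(+0.27033)/1.38287 + 335.6 = 492.5749, v = 589.2·(+0.16817)/1.38287 + 230.5 = 302.1515
M2: Pc = R·M2+t = (+0.21511, +0.03223, +1.30960); u = 803.0·(+0.21511)/1.30960 + 335.6 = 467.4961, v = 589.2·(+0.03223)/1.30960 + 230.5 = 245.0013
M3: Pc = R·M3+t = (+0.07387, +0.04523, +1.39193); u = 803.0·(+0.07387)/1.39193 + 335.6 = 378.2151, v = 589.2·(+0.04523)/1.39193 + 230.5 = 249.6467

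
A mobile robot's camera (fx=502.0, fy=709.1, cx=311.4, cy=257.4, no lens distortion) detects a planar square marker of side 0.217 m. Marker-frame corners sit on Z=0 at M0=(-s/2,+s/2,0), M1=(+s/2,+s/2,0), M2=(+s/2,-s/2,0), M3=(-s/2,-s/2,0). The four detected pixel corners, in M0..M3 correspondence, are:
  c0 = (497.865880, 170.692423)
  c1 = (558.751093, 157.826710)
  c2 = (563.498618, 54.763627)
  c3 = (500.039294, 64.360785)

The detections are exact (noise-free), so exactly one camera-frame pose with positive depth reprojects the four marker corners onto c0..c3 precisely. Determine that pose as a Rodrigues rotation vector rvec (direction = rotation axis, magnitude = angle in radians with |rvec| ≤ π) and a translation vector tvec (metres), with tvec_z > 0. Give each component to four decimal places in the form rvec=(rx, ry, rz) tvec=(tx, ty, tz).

Intrinsics K: fx=502.0, fy=709.1, cx=311.4, cy=257.4
Marker side s = 0.217 m; corners in marker frame (Z=0):
  M0 = (-0.1085, +0.1085, 0)
  M1 = (+0.1085, +0.1085, 0)
  M2 = (+0.1085, -0.1085, 0)
  M3 = (-0.1085, -0.1085, 0)
Detected image corners:
  c0 = (497.865880, 170.692423) px
  c1 = (558.751093, 157.826710) px
  c2 = (563.498618, 54.763627) px
  c3 = (500.039294, 64.360785) px
Planar DLT: solve 8×8 A·h = b for H (H[2,2]=1):
  H  [+374.00629 +89.95363 +530.55878]
  H  [-33.41991 +504.72322 +112.94611]
  H  [+0.16532 +0.20000 +1.00000]
B = K⁻¹H; ‖b₁‖=0.672006, ‖b₂‖=0.672006; λ = 2/(‖b₁‖+‖b₂‖) = 1.488083, sign → tz>0 ⇒ λ=+1.488083
r₁ = λ·B[:,0] = (+0.95606,-0.15943,+0.24601); r₂ = λ·B[:,1] = (+0.08203,+0.95116,+0.29761)
r₃ = r₁×r₂ = (-0.28145,-0.26436,+0.92244); SVD([r₁ r₂ r₃]) → R = UVᵀ:
  R  [+0.95606 +0.08203 -0.28145]
  R  [-0.15943 +0.95116 -0.26436]
  R  [+0.24601 +0.29761 +0.92244]
t = (+0.64965, -0.30314, +1.48808) m
tr R = 2.829664; θ = arccos((tr R − 1)/2) = 0.415705 rad = 23.818°
axis k = ((R−Rᵀ)₃₂, (R−Rᵀ)₁₃, (R−Rᵀ)₂₁) / (2 sinθ) = (+0.695793, -0.653061, -0.298970)
rvec = θ·k = (+0.289244, -0.271481, -0.124283)

rvec=(0.2892, -0.2715, -0.1243) tvec=(0.6497, -0.3031, 1.4881)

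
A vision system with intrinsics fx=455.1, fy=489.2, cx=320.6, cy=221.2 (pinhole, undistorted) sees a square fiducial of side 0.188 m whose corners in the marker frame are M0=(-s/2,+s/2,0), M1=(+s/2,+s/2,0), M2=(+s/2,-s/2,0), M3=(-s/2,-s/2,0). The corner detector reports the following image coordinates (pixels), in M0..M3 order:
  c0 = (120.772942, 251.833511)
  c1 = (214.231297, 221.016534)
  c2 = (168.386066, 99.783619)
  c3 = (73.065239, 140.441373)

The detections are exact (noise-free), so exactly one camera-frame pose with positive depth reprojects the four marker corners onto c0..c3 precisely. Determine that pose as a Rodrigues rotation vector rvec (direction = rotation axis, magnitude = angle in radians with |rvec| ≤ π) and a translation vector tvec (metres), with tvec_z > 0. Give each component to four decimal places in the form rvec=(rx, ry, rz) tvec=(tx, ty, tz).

rvec=(0.2571, 0.2399, -0.3058) tvec=(-0.2903, -0.0620, 0.7445)

Intrinsics K: fx=455.1, fy=489.2, cx=320.6, cy=221.2
Marker side s = 0.188 m; corners in marker frame (Z=0):
  M0 = (-0.0940, +0.0940, 0)
  M1 = (+0.0940, +0.0940, 0)
  M2 = (+0.0940, -0.0940, 0)
  M3 = (-0.0940, -0.0940, 0)
Detected image corners:
  c0 = (120.772942, 251.833511) px
  c1 = (214.231297, 221.016534) px
  c2 = (168.386066, 99.783619) px
  c3 = (73.065239, 140.441373) px
Planar DLT: solve 8×8 A·h = b for H (H[2,2]=1):
  H  [+449.68726 +290.00012 +143.13115]
  H  [-254.02840 +668.53372 +180.43379]
  H  [-0.36258 +0.28464 +1.00000]
B = K⁻¹H; ‖b₁‖=1.343161, ‖b₂‖=1.343161; λ = 2/(‖b₁‖+‖b₂‖) = 0.744512, sign → tz>0 ⇒ λ=+0.744512
r₁ = λ·B[:,0] = (+0.92582,-0.26455,-0.26994); r₂ = λ·B[:,1] = (+0.32513,+0.92162,+0.21192)
r₃ = r₁×r₂ = (+0.19272,-0.28396,+0.93927); SVD([r₁ r₂ r₃]) → R = UVᵀ:
  R  [+0.92582 +0.32513 +0.19272]
  R  [-0.26455 +0.92162 -0.28396]
  R  [-0.26994 +0.21192 +0.93927]
t = (-0.29033, -0.06204, +0.74451) m
tr R = 2.786706; θ = arccos((tr R − 1)/2) = 0.466043 rad = 26.702°
axis k = ((R−Rᵀ)₃₂, (R−Rᵀ)₁₃, (R−Rᵀ)₂₁) / (2 sinθ) = (+0.551770, +0.514812, -0.656139)
rvec = θ·k = (+0.257149, +0.239925, -0.305789)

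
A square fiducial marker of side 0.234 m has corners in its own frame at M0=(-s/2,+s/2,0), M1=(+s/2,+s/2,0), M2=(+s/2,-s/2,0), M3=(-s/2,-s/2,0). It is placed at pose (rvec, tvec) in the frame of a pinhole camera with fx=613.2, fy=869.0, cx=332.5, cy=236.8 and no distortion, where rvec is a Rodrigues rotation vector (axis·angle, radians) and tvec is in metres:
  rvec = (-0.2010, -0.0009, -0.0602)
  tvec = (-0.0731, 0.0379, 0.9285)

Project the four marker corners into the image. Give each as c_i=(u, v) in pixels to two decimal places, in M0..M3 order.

Intrinsics K: fx=613.2, fy=869.0, cx=332.5, cy=236.8
Marker side s = 0.234 m; corners in marker frame (Z=0):
  M0 = (-0.1170, +0.1170, 0)
  M1 = (+0.1170, +0.1170, 0)
  M2 = (+0.1170, -0.1170, 0)
  M3 = (-0.1170, -0.1170, 0)
rvec = (-0.2010, -0.0009, -0.0602), |rvec| = θ = 0.20982 rad = 12.022°
Rodrigues: sinθ=0.20829, 1−cosθ=0.02193; R = I + sinθ·[k]× + (1−cosθ)·[k]×²:
    [+0.99819 +0.05985 +0.00513]
    [-0.05967 +0.97807 +0.19956]
    [+0.00692 -0.19950 +0.97987]
t = (-0.0731, 0.0379, 0.9285) m
M0: Pc = R·M0+t = (-0.18289, +0.15932, +0.90435); u = 613.2·(-0.18289)/0.90435 + 332.5 = 208.4926, v = 869.0·(+0.15932)/0.90435 + 236.8 = 389.8881
M1: Pc = R·M1+t = (+0.05069, +0.14535, +0.90597); u = 613.2·(+0.05069)/0.90597 + 332.5 = 366.8100, v = 869.0·(+0.14535)/0.90597 + 236.8 = 376.2215
M2: Pc = R·M2+t = (+0.03669, -0.08352, +0.95265); u = 613.2·(+0.03669)/0.95265 + 332.5 = 356.1142, v = 869.0·(-0.08352)/0.95265 + 236.8 = 160.6181
M3: Pc = R·M3+t = (-0.19689, -0.06955, +0.95103); u = 613.2·(-0.19689)/0.95103 + 332.5 = 205.5499, v = 869.0·(-0.06955)/0.95103 + 236.8 = 173.2466

c0=(208.49, 389.89) c1=(366.81, 376.22) c2=(356.11, 160.62) c3=(205.55, 173.25)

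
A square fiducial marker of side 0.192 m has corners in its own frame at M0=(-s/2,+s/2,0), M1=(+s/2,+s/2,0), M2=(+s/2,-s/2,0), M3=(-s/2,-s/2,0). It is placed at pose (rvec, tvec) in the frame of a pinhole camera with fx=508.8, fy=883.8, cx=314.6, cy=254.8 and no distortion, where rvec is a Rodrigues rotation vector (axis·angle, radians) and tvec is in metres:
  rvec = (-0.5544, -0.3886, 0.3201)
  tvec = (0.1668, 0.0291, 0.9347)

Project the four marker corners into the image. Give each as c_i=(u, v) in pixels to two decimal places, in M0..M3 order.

Intrinsics K: fx=508.8, fy=883.8, cx=314.6, cy=254.8
Marker side s = 0.192 m; corners in marker frame (Z=0):
  M0 = (-0.0960, +0.0960, 0)
  M1 = (+0.0960, +0.0960, 0)
  M2 = (+0.0960, -0.0960, 0)
  M3 = (-0.0960, -0.0960, 0)
rvec = (-0.5544, -0.3886, 0.3201), |rvec| = θ = 0.74889 rad = 42.908°
Rodrigues: sinθ=0.68082, 1−cosθ=0.26755; R = I + sinθ·[k]× + (1−cosθ)·[k]×²:
    [+0.87908 -0.18823 -0.43794]
    [+0.39379 +0.80449 +0.44467]
    [+0.26862 -0.56336 +0.78133]
t = (0.1668, 0.0291, 0.9347) m
M0: Pc = R·M0+t = (+0.06434, +0.06853, +0.85483); u = 508.8·(+0.06434)/0.85483 + 314.6 = 352.8948, v = 883.8·(+0.06853)/0.85483 + 254.8 = 325.6497
M1: Pc = R·M1+t = (+0.23312, +0.14413, +0.90641); u = 508.8·(+0.23312)/0.90641 + 314.6 = 445.4599, v = 883.8·(+0.14413)/0.90641 + 254.8 = 395.3396
M2: Pc = R·M2+t = (+0.26926, -0.01033, +1.01457); u = 508.8·(+0.26926)/1.01457 + 314.6 = 449.6328, v = 883.8·(-0.01033)/1.01457 + 254.8 = 245.8037
M3: Pc = R·M3+t = (+0.10048, -0.08593, +0.96299); u = 508.8·(+0.10048)/0.96299 + 314.6 = 367.6881, v = 883.8·(-0.08593)/0.96299 + 254.8 = 175.9327

c0=(352.89, 325.65) c1=(445.46, 395.34) c2=(449.63, 245.80) c3=(367.69, 175.93)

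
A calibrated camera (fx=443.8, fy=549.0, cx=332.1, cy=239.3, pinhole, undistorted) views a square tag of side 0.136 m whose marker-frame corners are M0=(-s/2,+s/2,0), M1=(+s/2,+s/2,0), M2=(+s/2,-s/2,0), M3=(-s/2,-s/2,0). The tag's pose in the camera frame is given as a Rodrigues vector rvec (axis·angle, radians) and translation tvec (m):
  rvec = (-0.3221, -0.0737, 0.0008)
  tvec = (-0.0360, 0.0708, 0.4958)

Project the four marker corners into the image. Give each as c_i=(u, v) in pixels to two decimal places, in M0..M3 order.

Intrinsics K: fx=443.8, fy=549.0, cx=332.1, cy=239.3
Marker side s = 0.136 m; corners in marker frame (Z=0):
  M0 = (-0.0680, +0.0680, 0)
  M1 = (+0.0680, +0.0680, 0)
  M2 = (+0.0680, -0.0680, 0)
  M3 = (-0.0680, -0.0680, 0)
rvec = (-0.3221, -0.0737, 0.0008), |rvec| = θ = 0.33043 rad = 18.932°
Rodrigues: sinθ=0.32445, 1−cosθ=0.05410; R = I + sinθ·[k]× + (1−cosθ)·[k]×²:
    [+0.99731 +0.01098 -0.07249]
    [+0.01255 +0.94860 +0.31624]
    [+0.07224 -0.31630 +0.94590]
t = (-0.0360, 0.0708, 0.4958) m
M0: Pc = R·M0+t = (-0.10307, +0.13445, +0.46938); u = 443.8·(-0.10307)/0.46938 + 332.1 = 234.6464, v = 549.0·(+0.13445)/0.46938 + 239.3 = 396.5582
M1: Pc = R·M1+t = (+0.03256, +0.13616, +0.47920); u = 443.8·(+0.03256)/0.47920 + 332.1 = 362.2576, v = 549.0·(+0.13616)/0.47920 + 239.3 = 395.2891
M2: Pc = R·M2+t = (+0.03107, +0.00715, +0.52222); u = 443.8·(+0.03107)/0.52222 + 332.1 = 358.5048, v = 549.0·(+0.00715)/0.52222 + 239.3 = 246.8153
M3: Pc = R·M3+t = (-0.10456, +0.00544, +0.51240); u = 443.8·(-0.10456)/0.51240 + 332.1 = 241.5349, v = 549.0·(+0.00544)/0.51240 + 239.3 = 245.1311

c0=(234.65, 396.56) c1=(362.26, 395.29) c2=(358.50, 246.82) c3=(241.53, 245.13)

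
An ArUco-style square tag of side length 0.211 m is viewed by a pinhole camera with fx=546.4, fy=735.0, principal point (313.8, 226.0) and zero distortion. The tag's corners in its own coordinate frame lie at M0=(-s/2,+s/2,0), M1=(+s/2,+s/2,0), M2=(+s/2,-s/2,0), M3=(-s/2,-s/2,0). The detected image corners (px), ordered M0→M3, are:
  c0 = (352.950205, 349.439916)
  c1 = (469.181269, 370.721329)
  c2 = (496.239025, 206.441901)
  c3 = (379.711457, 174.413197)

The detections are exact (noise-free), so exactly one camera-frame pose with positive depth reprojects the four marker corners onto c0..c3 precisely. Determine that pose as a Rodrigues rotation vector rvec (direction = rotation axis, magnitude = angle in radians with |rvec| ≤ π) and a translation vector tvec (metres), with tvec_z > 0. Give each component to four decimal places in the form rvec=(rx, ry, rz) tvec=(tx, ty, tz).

rvec=(0.0949, -0.2523, 0.1852) tvec=(0.1833, 0.0611, 0.8911)

Intrinsics K: fx=546.4, fy=735.0, cx=313.8, cy=226.0
Marker side s = 0.211 m; corners in marker frame (Z=0):
  M0 = (-0.1055, +0.1055, 0)
  M1 = (+0.1055, +0.1055, 0)
  M2 = (+0.1055, -0.1055, 0)
  M3 = (-0.1055, -0.1055, 0)
Detected image corners:
  c0 = (352.950205, 349.439916) px
  c1 = (469.181269, 370.721329) px
  c2 = (496.239025, 206.441901) px
  c3 = (379.711457, 174.413197) px
Planar DLT: solve 8×8 A·h = b for H (H[2,2]=1):
  H  [+673.76388 -94.17117 +426.17613]
  H  [+205.35486 +824.91491 +276.36260]
  H  [+0.28788 +0.07864 +1.00000]
B = K⁻¹H; ‖b₁‖=1.122246, ‖b₂‖=1.122246; λ = 2/(‖b₁‖+‖b₂‖) = 0.891070, sign → tz>0 ⇒ λ=+0.891070
r₁ = λ·B[:,0] = (+0.95146,+0.17009,+0.25652); r₂ = λ·B[:,1] = (-0.19382,+0.97853,+0.07007)
r₃ = r₁×r₂ = (-0.23909,-0.11639,+0.96400); SVD([r₁ r₂ r₃]) → R = UVᵀ:
  R  [+0.95146 -0.19382 -0.23909]
  R  [+0.17009 +0.97853 -0.11639]
  R  [+0.25652 +0.07007 +0.96400]
t = (+0.18326, +0.06106, +0.89107) m
tr R = 2.893985; θ = arccos((tr R − 1)/2) = 0.327055 rad = 18.739°
axis k = ((R−Rᵀ)₃₂, (R−Rᵀ)₁₃, (R−Rᵀ)₂₁) / (2 sinθ) = (+0.290204, -0.771363, +0.566375)
rvec = θ·k = (+0.094913, -0.252278, +0.185236)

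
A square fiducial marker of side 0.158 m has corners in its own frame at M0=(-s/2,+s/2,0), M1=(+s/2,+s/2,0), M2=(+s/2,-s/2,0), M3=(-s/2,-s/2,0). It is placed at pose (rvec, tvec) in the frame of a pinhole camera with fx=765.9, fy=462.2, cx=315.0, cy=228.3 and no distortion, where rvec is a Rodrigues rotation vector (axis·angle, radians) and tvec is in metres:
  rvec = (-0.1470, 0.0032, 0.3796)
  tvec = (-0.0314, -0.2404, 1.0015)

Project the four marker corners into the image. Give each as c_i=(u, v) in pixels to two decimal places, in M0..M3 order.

Intrinsics K: fx=765.9, fy=462.2, cx=315.0, cy=228.3
Marker side s = 0.158 m; corners in marker frame (Z=0):
  M0 = (-0.0790, +0.0790, 0)
  M1 = (+0.0790, +0.0790, 0)
  M2 = (+0.0790, -0.0790, 0)
  M3 = (-0.0790, -0.0790, 0)
rvec = (-0.1470, 0.0032, 0.3796), |rvec| = θ = 0.40708 rad = 23.324°
Rodrigues: sinθ=0.39593, 1−cosθ=0.08172; R = I + sinθ·[k]× + (1−cosθ)·[k]×²:
    [+0.92894 -0.36943 -0.02441]
    [+0.36897 +0.91829 +0.14357]
    [-0.03063 -0.14237 +0.98934]
t = (-0.0314, -0.2404, 1.0015) m
M0: Pc = R·M0+t = (-0.13397, -0.19700, +0.99267); u = 765.9·(-0.13397)/0.99267 + 315.0 = 211.6340, v = 462.2·(-0.19700)/0.99267 + 228.3 = 136.5725
M1: Pc = R·M1+t = (+0.01280, -0.13871, +0.98783); u = 765.9·(+0.01280)/0.98783 + 315.0 = 324.9248, v = 462.2·(-0.13871)/0.98783 + 228.3 = 163.4001
M2: Pc = R·M2+t = (+0.07117, -0.28380, +1.01033); u = 765.9·(+0.07117)/1.01033 + 315.0 = 368.9529, v = 462.2·(-0.28380)/1.01033 + 228.3 = 98.4704
M3: Pc = R·M3+t = (-0.07560, -0.34209, +1.01517); u = 765.9·(-0.07560)/1.01517 + 315.0 = 257.9626, v = 462.2·(-0.34209)/1.01517 + 228.3 = 72.5469

c0=(211.63, 136.57) c1=(324.92, 163.40) c2=(368.95, 98.47) c3=(257.96, 72.55)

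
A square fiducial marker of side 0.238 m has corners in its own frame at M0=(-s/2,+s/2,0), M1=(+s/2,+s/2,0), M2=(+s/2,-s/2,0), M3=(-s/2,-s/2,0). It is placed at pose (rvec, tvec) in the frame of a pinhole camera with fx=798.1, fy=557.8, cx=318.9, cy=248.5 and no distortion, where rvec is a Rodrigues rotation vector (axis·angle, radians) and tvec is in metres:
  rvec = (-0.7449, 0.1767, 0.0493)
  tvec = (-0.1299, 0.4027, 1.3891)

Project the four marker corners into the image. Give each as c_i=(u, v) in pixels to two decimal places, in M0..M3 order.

c0=(163.08, 454.89) c1=(303.06, 459.79) c2=(318.88, 369.14) c3=(193.43, 367.33)

Intrinsics K: fx=798.1, fy=557.8, cx=318.9, cy=248.5
Marker side s = 0.238 m; corners in marker frame (Z=0):
  M0 = (-0.1190, +0.1190, 0)
  M1 = (+0.1190, +0.1190, 0)
  M2 = (+0.1190, -0.1190, 0)
  M3 = (-0.1190, -0.1190, 0)
rvec = (-0.7449, 0.1767, 0.0493), |rvec| = θ = 0.76716 rad = 43.955°
Rodrigues: sinθ=0.69409, 1−cosθ=0.28011; R = I + sinθ·[k]× + (1−cosθ)·[k]×²:
    [+0.98398 -0.10725 +0.14239]
    [-0.01804 +0.73475 +0.67810]
    [-0.17735 -0.66981 +0.72104]
t = (-0.1299, 0.4027, 1.3891) m
M0: Pc = R·M0+t = (-0.25976, +0.49228, +1.33050); u = 798.1·(-0.25976)/1.33050 + 318.9 = 163.0846, v = 557.8·(+0.49228)/1.33050 + 248.5 = 454.8851
M1: Pc = R·M1+t = (-0.02557, +0.48799, +1.28829); u = 798.1·(-0.02557)/1.28829 + 318.9 = 303.0599, v = 557.8·(+0.48799)/1.28829 + 248.5 = 459.7879
M2: Pc = R·M2+t = (-0.00004, +0.31312, +1.44770); u = 798.1·(-0.00004)/1.44770 + 318.9 = 318.8762, v = 557.8·(+0.31312)/1.44770 + 248.5 = 369.1444
M3: Pc = R·M3+t = (-0.23423, +0.31741, +1.48991); u = 798.1·(-0.23423)/1.48991 + 318.9 = 193.4296, v = 557.8·(+0.31741)/1.48991 + 248.5 = 367.3342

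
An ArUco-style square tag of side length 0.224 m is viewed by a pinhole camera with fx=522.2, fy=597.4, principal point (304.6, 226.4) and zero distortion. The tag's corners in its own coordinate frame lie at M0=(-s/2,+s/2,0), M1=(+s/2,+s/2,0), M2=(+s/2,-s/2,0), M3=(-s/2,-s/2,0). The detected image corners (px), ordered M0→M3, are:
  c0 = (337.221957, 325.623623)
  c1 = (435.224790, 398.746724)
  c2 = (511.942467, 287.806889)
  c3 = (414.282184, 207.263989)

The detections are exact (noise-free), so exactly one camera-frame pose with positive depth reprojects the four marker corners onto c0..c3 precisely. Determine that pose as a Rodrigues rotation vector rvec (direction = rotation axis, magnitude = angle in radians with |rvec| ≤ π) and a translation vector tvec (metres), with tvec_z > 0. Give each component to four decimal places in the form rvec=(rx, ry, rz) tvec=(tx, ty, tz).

rvec=(0.1804, -0.1375, 0.6066) tvec=(0.2130, 0.1238, 0.9226)

Intrinsics K: fx=522.2, fy=597.4, cx=304.6, cy=226.4
Marker side s = 0.224 m; corners in marker frame (Z=0):
  M0 = (-0.1120, +0.1120, 0)
  M1 = (+0.1120, +0.1120, 0)
  M2 = (+0.1120, -0.1120, 0)
  M3 = (-0.1120, -0.1120, 0)
Detected image corners:
  c0 = (337.221957, 325.623623) px
  c1 = (435.224790, 398.746724) px
  c2 = (511.942467, 287.806889) px
  c3 = (414.282184, 207.263989) px
Planar DLT: solve 8×8 A·h = b for H (H[2,2]=1):
  H  [+520.03894 -284.42392 +425.14590]
  H  [+402.53189 +553.68643 +306.59325]
  H  [+0.19610 +0.13849 +1.00000]
B = K⁻¹H; ‖b₁‖=1.083900, ‖b₂‖=1.083900; λ = 2/(‖b₁‖+‖b₂‖) = 0.922595, sign → tz>0 ⇒ λ=+0.922595
r₁ = λ·B[:,0] = (+0.81324,+0.55308,+0.18092); r₂ = λ·B[:,1] = (-0.57703,+0.80666,+0.12777)
r₃ = r₁×r₂ = (-0.07528,-0.20831,+0.97516); SVD([r₁ r₂ r₃]) → R = UVᵀ:
  R  [+0.81324 -0.57703 -0.07528]
  R  [+0.55308 +0.80666 -0.20831]
  R  [+0.18092 +0.12777 +0.97516]
t = (+0.21297, +0.12385, +0.92259) m
tr R = 2.595068; θ = arccos((tr R − 1)/2) = 0.647600 rad = 37.105°
axis k = ((R−Rᵀ)₃₂, (R−Rᵀ)₁₃, (R−Rᵀ)₂₁) / (2 sinθ) = (+0.278549, -0.212342, +0.936654)
rvec = θ·k = (+0.180389, -0.137512, +0.606578)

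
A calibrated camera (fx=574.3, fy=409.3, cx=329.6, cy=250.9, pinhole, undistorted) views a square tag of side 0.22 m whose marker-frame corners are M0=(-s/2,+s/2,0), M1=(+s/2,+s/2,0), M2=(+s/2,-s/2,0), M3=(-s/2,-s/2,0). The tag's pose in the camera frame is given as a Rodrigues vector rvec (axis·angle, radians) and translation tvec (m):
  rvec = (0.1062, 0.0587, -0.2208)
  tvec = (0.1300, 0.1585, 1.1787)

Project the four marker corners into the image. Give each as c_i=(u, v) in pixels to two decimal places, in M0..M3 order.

c0=(352.26, 349.67) c1=(456.68, 334.54) c2=(434.92, 260.81) c3=(328.86, 277.18)

Intrinsics K: fx=574.3, fy=409.3, cx=329.6, cy=250.9
Marker side s = 0.22 m; corners in marker frame (Z=0):
  M0 = (-0.1100, +0.1100, 0)
  M1 = (+0.1100, +0.1100, 0)
  M2 = (+0.1100, -0.1100, 0)
  M3 = (-0.1100, -0.1100, 0)
rvec = (0.1062, 0.0587, -0.2208), |rvec| = θ = 0.25195 rad = 14.435°
Rodrigues: sinθ=0.24929, 1−cosθ=0.03157; R = I + sinθ·[k]× + (1−cosθ)·[k]×²:
    [+0.97404 +0.22157 +0.04642]
    [-0.21537 +0.97014 -0.11153]
    [-0.06974 +0.09863 +0.99268]
t = (0.1300, 0.1585, 1.1787) m
M0: Pc = R·M0+t = (+0.04723, +0.28891, +1.19722); u = 574.3·(+0.04723)/1.19722 + 329.6 = 352.2553, v = 409.3·(+0.28891)/1.19722 + 250.9 = 349.6699
M1: Pc = R·M1+t = (+0.26152, +0.24152, +1.18188); u = 574.3·(+0.26152)/1.18188 + 329.6 = 456.6768, v = 409.3·(+0.24152)/1.18188 + 250.9 = 334.5433
M2: Pc = R·M2+t = (+0.21277, +0.02809, +1.16018); u = 574.3·(+0.21277)/1.16018 + 329.6 = 434.9239, v = 409.3·(+0.02809)/1.16018 + 250.9 = 260.8111
M3: Pc = R·M3+t = (-0.00152, +0.07548, +1.17552); u = 574.3·(-0.00152)/1.17552 + 329.6 = 328.8588, v = 409.3·(+0.07548)/1.17552 + 250.9 = 277.1793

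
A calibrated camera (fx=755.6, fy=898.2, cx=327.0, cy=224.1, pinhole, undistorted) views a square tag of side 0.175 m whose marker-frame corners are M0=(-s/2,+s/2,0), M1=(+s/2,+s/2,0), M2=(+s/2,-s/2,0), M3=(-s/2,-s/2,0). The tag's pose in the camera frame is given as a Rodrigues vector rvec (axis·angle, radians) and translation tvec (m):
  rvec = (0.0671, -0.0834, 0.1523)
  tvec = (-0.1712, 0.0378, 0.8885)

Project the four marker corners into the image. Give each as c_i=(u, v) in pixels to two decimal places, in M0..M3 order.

c0=(96.01, 336.71) c1=(244.43, 360.70) c2=(266.34, 188.32) c3=(116.51, 161.01)

Intrinsics K: fx=755.6, fy=898.2, cx=327.0, cy=224.1
Marker side s = 0.175 m; corners in marker frame (Z=0):
  M0 = (-0.0875, +0.0875, 0)
  M1 = (+0.0875, +0.0875, 0)
  M2 = (+0.0875, -0.0875, 0)
  M3 = (-0.0875, -0.0875, 0)
rvec = (0.0671, -0.0834, 0.1523), |rvec| = θ = 0.18615 rad = 10.666°
Rodrigues: sinθ=0.18508, 1−cosθ=0.01728; R = I + sinθ·[k]× + (1−cosθ)·[k]×²:
    [+0.98497 -0.15421 -0.07782]
    [+0.14863 +0.98619 -0.07305]
    [+0.08801 +0.06038 +0.99429]
t = (-0.1712, 0.0378, 0.8885) m
M0: Pc = R·M0+t = (-0.27088, +0.11109, +0.88608); u = 755.6·(-0.27088)/0.88608 + 327.0 = 96.0106, v = 898.2·(+0.11109)/0.88608 + 224.1 = 336.7056
M1: Pc = R·M1+t = (-0.09851, +0.13710, +0.90148); u = 755.6·(-0.09851)/0.90148 + 327.0 = 244.4326, v = 898.2·(+0.13710)/0.90148 + 224.1 = 360.6975
M2: Pc = R·M2+t = (-0.07152, -0.03549, +0.89092); u = 755.6·(-0.07152)/0.89092 + 327.0 = 266.3414, v = 898.2·(-0.03549)/0.89092 + 224.1 = 188.3235
M3: Pc = R·M3+t = (-0.24389, -0.06150, +0.87552); u = 755.6·(-0.24389)/0.87552 + 327.0 = 116.5135, v = 898.2·(-0.06150)/0.87552 + 224.1 = 161.0096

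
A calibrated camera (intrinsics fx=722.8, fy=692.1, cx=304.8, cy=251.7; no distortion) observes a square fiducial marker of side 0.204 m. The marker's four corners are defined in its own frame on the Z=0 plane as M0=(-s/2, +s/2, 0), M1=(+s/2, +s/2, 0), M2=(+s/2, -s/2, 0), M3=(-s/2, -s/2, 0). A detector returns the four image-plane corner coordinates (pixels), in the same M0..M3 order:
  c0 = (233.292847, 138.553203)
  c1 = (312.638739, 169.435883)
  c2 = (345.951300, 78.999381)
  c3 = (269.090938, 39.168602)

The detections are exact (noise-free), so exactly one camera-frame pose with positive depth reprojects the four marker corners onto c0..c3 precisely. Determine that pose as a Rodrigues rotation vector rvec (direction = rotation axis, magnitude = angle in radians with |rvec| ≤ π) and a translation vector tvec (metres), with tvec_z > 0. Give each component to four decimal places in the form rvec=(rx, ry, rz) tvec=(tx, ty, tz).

Intrinsics K: fx=722.8, fy=692.1, cx=304.8, cy=251.7
Marker side s = 0.204 m; corners in marker frame (Z=0):
  M0 = (-0.1020, +0.1020, 0)
  M1 = (+0.1020, +0.1020, 0)
  M2 = (+0.1020, -0.1020, 0)
  M3 = (-0.1020, -0.1020, 0)
Detected image corners:
  c0 = (233.292847, 138.553203) px
  c1 = (312.638739, 169.435883) px
  c2 = (345.951300, 78.999381) px
  c3 = (269.090938, 39.168602) px
Planar DLT: solve 8×8 A·h = b for H (H[2,2]=1):
  H  [+512.52184 -157.03306 +291.94925]
  H  [+220.81008 +468.68218 +107.54610]
  H  [+0.44665 +0.04161 +1.00000]
B = K⁻¹H; ‖b₁‖=0.703691, ‖b₂‖=0.703691; λ = 2/(‖b₁‖+‖b₂‖) = 1.421078, sign → tz>0 ⇒ λ=+1.421078
r₁ = λ·B[:,0] = (+0.74000,+0.22255,+0.63473); r₂ = λ·B[:,1] = (-0.33368,+0.94083,+0.05914)
r₃ = r₁×r₂ = (-0.58401,-0.25555,+0.77047); SVD([r₁ r₂ r₃]) → R = UVᵀ:
  R  [+0.74000 -0.33368 -0.58401]
  R  [+0.22255 +0.94083 -0.25555]
  R  [+0.63473 +0.05914 +0.77047]
t = (-0.02527, -0.29599, +1.42108) m
tr R = 2.451298; θ = arccos((tr R − 1)/2) = 0.758819 rad = 43.477°
axis k = ((R−Rᵀ)₃₂, (R−Rᵀ)₁₃, (R−Rᵀ)₂₁) / (2 sinθ) = (+0.228678, -0.885625, +0.404197)
rvec = θ·k = (+0.173525, -0.672029, +0.306712)

rvec=(0.1735, -0.6720, 0.3067) tvec=(-0.0253, -0.2960, 1.4211)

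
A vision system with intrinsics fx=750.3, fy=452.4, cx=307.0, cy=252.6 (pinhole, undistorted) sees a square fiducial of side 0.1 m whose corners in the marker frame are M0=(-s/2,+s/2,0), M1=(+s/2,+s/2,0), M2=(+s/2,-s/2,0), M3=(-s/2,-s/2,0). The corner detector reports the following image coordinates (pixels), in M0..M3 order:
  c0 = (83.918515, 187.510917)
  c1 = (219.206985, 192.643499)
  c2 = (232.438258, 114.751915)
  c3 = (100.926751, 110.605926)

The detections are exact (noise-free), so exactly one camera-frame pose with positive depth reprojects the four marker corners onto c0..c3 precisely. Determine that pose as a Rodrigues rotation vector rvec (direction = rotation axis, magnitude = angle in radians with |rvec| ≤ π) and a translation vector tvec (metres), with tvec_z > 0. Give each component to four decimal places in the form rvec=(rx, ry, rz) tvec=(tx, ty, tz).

Intrinsics K: fx=750.3, fy=452.4, cx=307.0, cy=252.6
Marker side s = 0.1 m; corners in marker frame (Z=0):
  M0 = (-0.0500, +0.0500, 0)
  M1 = (+0.0500, +0.0500, 0)
  M2 = (+0.0500, -0.0500, 0)
  M3 = (-0.0500, -0.0500, 0)
Detected image corners:
  c0 = (83.918515, 187.510917) px
  c1 = (219.206985, 192.643499) px
  c2 = (232.438258, 114.751915) px
  c3 = (100.926751, 110.605926) px
Planar DLT: solve 8×8 A·h = b for H (H[2,2]=1):
  H  [+1316.25661 -198.33309 +158.86832]
  H  [+29.70575 +729.21295 +150.79342]
  H  [-0.10975 -0.29557 +1.00000]
B = K⁻¹H; ‖b₁‖=1.807024, ‖b₂‖=1.807023; λ = 2/(‖b₁‖+‖b₂‖) = 0.553396, sign → tz>0 ⇒ λ=+0.553396
r₁ = λ·B[:,0] = (+0.99568,+0.07025,-0.06074); r₂ = λ·B[:,1] = (-0.07936,+0.98334,-0.16357)
r₃ = r₁×r₂ = (+0.04823,+0.16768,+0.98466); SVD([r₁ r₂ r₃]) → R = UVᵀ:
  R  [+0.99568 -0.07936 +0.04823]
  R  [+0.07025 +0.98334 +0.16768]
  R  [-0.06074 -0.16357 +0.98466]
t = (-0.10926, -0.12453, +0.55340) m
tr R = 2.963675; θ = arccos((tr R − 1)/2) = 0.190882 rad = 10.937°
axis k = ((R−Rᵀ)₃₂, (R−Rᵀ)₁₃, (R−Rᵀ)₂₁) / (2 sinθ) = (-0.872969, +0.287181, +0.394274)
rvec = θ·k = (-0.166634, +0.054818, +0.075260)

rvec=(-0.1666, 0.0548, 0.0753) tvec=(-0.1093, -0.1245, 0.5534)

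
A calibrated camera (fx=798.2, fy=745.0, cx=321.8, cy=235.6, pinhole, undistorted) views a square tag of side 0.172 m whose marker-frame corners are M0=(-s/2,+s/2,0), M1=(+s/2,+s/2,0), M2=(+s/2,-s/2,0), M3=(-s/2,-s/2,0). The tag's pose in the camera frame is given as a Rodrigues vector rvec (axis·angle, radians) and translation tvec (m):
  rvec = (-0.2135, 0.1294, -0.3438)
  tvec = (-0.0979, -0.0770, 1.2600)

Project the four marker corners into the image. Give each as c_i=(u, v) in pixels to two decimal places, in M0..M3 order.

c0=(225.43, 254.65) c1=(328.21, 218.80) c2=(293.48, 126.71) c3=(194.26, 162.56)

Intrinsics K: fx=798.2, fy=745.0, cx=321.8, cy=235.6
Marker side s = 0.172 m; corners in marker frame (Z=0):
  M0 = (-0.0860, +0.0860, 0)
  M1 = (+0.0860, +0.0860, 0)
  M2 = (+0.0860, -0.0860, 0)
  M3 = (-0.0860, -0.0860, 0)
rvec = (-0.2135, 0.1294, -0.3438), |rvec| = θ = 0.42488 rad = 24.344°
Rodrigues: sinθ=0.41221, 1−cosθ=0.08891; R = I + sinθ·[k]× + (1−cosθ)·[k]×²:
    [+0.93354 +0.31994 +0.16169]
    [-0.34716 +0.91933 +0.18522]
    [-0.08939 -0.22905 +0.96930]
t = (-0.0979, -0.0770, 1.2600) m
M0: Pc = R·M0+t = (-0.15067, +0.03192, +1.24799); u = 798.2·(-0.15067)/1.24799 + 321.8 = 225.4337, v = 745.0·(+0.03192)/1.24799 + 235.6 = 254.6539
M1: Pc = R·M1+t = (+0.00990, -0.02779, +1.23261); u = 798.2·(+0.00990)/1.23261 + 321.8 = 328.2104, v = 745.0·(-0.02779)/1.23261 + 235.6 = 218.8019
M2: Pc = R·M2+t = (-0.04513, -0.18592, +1.27201); u = 798.2·(-0.04513)/1.27201 + 321.8 = 293.4800, v = 745.0·(-0.18592)/1.27201 + 235.6 = 126.7102
M3: Pc = R·M3+t = (-0.20570, -0.12621, +1.28739); u = 798.2·(-0.20570)/1.28739 + 321.8 = 194.2631, v = 745.0·(-0.12621)/1.28739 + 235.6 = 162.5648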